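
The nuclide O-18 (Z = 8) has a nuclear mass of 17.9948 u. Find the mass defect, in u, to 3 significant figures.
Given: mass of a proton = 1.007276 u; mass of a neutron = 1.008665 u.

With 8 protons and 10 neutrons (A = 18):
Σm = 8·m_p + 10·m_n = 8.058208 + 10.086650 = 18.144858 u
The mass defect is 18.144858 − 17.9948 = 0.150058 u.

0.150 u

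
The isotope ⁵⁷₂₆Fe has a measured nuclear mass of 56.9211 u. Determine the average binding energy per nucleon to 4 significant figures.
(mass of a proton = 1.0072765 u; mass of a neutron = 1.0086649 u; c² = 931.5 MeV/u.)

8.771 MeV/nucleon

Z = 26, so N = A − Z = 57 − 26 = 31.
Σm = 26·m_p + 31·m_n = 26.1891890 + 31.2686119 = 57.4578009 u
Mass defect Δm = 57.4578009 − 56.9211 = 0.5367009 u
Converting to energy: 0.5367009 u × 931.5 MeV/u = 499.937 MeV
BE/A = 499.937 MeV / 57 = 8.771 MeV/nucleon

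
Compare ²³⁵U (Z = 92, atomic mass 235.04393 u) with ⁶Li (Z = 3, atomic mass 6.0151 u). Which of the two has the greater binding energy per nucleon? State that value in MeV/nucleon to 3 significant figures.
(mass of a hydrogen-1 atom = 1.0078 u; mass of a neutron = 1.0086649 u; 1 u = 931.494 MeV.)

²³⁵U: Σm = 92(1.0078) + 143(1.0086649) = 236.9566807 u; Δm = 1.9127507 u; E_B = 1781.7 MeV; E_B/A = 7.582 MeV
⁶Li: Σm = 3(1.0078) + 3(1.0086649) = 6.0493947 u; Δm = 0.0342947 u; E_B = 31.945 MeV; E_B/A = 5.324 MeV
²³⁵U has the higher binding energy per nucleon, so it is the more tightly bound nucleus.

²³⁵U; 7.58 MeV/nucleon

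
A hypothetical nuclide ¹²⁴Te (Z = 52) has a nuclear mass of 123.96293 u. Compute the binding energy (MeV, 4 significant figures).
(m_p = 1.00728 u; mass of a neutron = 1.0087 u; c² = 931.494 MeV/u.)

970.6 MeV

Mass of separated nucleons = 52(1.00728) + 72(1.0087) = 52.37856 + 72.6264 = 125.00496 u
Δm = 125.00496 − 123.96293 = 1.04203 u
E_B = 1.04203 × 931.494 = 970.645 MeV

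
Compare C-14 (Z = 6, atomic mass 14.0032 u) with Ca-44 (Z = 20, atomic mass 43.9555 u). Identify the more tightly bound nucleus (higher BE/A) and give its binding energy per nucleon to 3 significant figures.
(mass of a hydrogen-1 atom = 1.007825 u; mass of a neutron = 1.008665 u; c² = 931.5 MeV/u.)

C-14: Σm = 6(1.007825) + 8(1.008665) = 14.116270 u; Δm = 0.113070 u; E_B = 105.32 MeV; E_B/A = 7.523 MeV
Ca-44: Σm = 20(1.007825) + 24(1.008665) = 44.364460 u; Δm = 0.408960 u; E_B = 380.95 MeV; E_B/A = 8.658 MeV
Ca-44 has the higher binding energy per nucleon, so it is the more tightly bound nucleus.

Ca-44; 8.66 MeV/nucleon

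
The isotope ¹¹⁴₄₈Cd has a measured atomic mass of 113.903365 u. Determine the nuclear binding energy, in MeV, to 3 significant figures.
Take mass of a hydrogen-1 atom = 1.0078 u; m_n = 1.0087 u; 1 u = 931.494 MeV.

Total constituent mass: 48 × 1.0078 + 66 × 1.0087 = 114.9486 u
The mass defect is 114.9486 − 113.903365 = 1.045235 u.
E_B = 1.045235 × 931.494 = 973.630 MeV

974 MeV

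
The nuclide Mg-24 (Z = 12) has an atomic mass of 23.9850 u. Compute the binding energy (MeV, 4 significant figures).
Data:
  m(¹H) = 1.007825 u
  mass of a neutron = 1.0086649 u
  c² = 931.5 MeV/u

Total constituent mass: 12 × 1.007825 + 12 × 1.0086649 = 24.1978788 u
The mass defect is 24.1978788 − 23.9850 = 0.2128788 u.
Converting to energy: 0.2128788 u × 931.5 MeV/u = 198.297 MeV

198.3 MeV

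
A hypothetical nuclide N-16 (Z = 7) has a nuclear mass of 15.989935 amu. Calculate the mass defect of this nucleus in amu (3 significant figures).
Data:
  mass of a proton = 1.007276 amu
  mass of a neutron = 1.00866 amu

Total constituent mass: 7 × 1.007276 + 9 × 1.00866 = 16.128872 amu
Δm = 16.128872 − 15.989935 = 0.138937 amu

0.139 amu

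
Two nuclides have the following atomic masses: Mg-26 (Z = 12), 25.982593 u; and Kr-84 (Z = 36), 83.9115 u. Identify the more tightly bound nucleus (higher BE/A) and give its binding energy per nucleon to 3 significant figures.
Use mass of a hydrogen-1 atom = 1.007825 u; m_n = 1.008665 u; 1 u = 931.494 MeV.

Kr-84; 8.72 MeV/nucleon

Mg-26: Σm = 12(1.007825) + 14(1.008665) = 26.215210 u; Δm = 0.232617 u; E_B = 216.68 MeV; E_B/A = 8.334 MeV
Kr-84: Σm = 36(1.007825) + 48(1.008665) = 84.697620 u; Δm = 0.786120 u; E_B = 732.266 MeV; E_B/A = 8.717 MeV
Kr-84 has the higher binding energy per nucleon, so it is the more tightly bound nucleus.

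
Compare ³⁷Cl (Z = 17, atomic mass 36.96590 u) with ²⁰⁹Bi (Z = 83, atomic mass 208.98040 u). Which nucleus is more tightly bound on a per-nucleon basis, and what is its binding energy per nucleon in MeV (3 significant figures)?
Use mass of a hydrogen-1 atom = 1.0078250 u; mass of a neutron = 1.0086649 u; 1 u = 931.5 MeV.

³⁷Cl; 8.57 MeV/nucleon

³⁷Cl: Σm = 17(1.0078250) + 20(1.0086649) = 37.3063230 u; Δm = 0.3404230 u; E_B = 317.10 MeV; E_B/A = 8.570 MeV
²⁰⁹Bi: Σm = 83(1.0078250) + 126(1.0086649) = 210.7412524 u; Δm = 1.7608524 u; E_B = 1640.2 MeV; E_B/A = 7.848 MeV
³⁷Cl has the higher binding energy per nucleon, so it is the more tightly bound nucleus.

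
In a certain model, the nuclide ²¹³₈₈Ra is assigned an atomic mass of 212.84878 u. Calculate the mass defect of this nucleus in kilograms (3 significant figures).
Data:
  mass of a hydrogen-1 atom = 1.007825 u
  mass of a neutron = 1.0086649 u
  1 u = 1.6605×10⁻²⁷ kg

Σm = 88·m(¹H) + 125·m_n = 88.688600 + 126.0831125 = 214.7717125 u
Δm = 214.7717125 − 212.84878 = 1.9229325 u
In SI units: 1.9229325 u × 1.6605×10⁻²⁷ kg/u = 3.1930e-27 kg

3.19e-27 kg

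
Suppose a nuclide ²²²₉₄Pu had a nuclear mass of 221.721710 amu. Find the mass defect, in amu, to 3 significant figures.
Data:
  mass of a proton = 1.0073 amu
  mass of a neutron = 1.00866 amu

2.07 amu

The nucleus contains 94 protons and 222 − 94 = 128 neutrons.
Total constituent mass: 94 × 1.0073 + 128 × 1.00866 = 223.79468 amu
Δm = 223.79468 − 221.721710 = 2.072970 amu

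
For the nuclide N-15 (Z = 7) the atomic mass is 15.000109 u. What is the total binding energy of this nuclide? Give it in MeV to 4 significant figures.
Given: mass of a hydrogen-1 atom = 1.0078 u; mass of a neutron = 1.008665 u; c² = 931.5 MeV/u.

115.3 MeV

The nucleus contains 7 protons and 15 − 7 = 8 neutrons.
Total constituent mass: 7 × 1.0078 + 8 × 1.008665 = 15.123920 u
Δm = 15.123920 − 15.000109 = 0.123811 u
Converting to energy: 0.123811 u × 931.5 MeV/u = 115.330 MeV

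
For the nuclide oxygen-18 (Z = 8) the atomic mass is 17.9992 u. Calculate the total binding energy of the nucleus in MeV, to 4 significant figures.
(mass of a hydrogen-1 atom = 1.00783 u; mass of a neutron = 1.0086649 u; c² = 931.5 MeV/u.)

139.8 MeV

The nucleus contains 8 protons and 18 − 8 = 10 neutrons.
Total constituent mass: 8 × 1.00783 + 10 × 1.0086649 = 18.1492890 u
Mass defect Δm = 18.1492890 − 17.9992 = 0.1500890 u
Binding energy = Δm·c² = 0.1500890 × 931.5 MeV/u = 139.808 MeV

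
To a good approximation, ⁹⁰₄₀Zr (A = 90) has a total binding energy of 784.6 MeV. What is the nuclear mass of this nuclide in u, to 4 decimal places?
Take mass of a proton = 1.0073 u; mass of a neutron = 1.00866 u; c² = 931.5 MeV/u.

Mass defect = 784.6 MeV / (931.5 MeV/u) = 0.842297 u
Constituent mass = 40(1.0073) + 50(1.00866) = 90.72500 u
Nuclear mass = 90.72500 − 0.842297 = 89.882703 u ≈ 89.8827 u (to 4 decimal places)

89.8827 u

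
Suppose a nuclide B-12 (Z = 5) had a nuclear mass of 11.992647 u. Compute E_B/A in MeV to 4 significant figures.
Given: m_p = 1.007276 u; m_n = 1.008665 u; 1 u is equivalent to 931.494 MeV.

8.103 MeV/nucleon

Z = 5, so N = A − Z = 12 − 5 = 7.
Total constituent mass: 5 × 1.007276 + 7 × 1.008665 = 12.097035 u
Δm = 12.097035 − 11.992647 = 0.104388 u
Converting to energy: 0.104388 u × 931.494 MeV/u = 97.2368 MeV
Dividing by A = 12 gives 8.103 MeV per nucleon.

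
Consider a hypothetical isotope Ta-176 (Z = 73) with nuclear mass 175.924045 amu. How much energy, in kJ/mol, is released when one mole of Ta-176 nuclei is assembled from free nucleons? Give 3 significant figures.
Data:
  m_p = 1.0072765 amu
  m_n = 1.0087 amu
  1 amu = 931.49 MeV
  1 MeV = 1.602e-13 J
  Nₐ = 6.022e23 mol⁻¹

1.35e+11 kJ/mol

Σm = 73·m_p + 103·m_n = 73.5311845 + 103.8961 = 177.4272845 amu
The mass defect is 177.4272845 − 175.924045 = 1.5032395 amu.
Binding energy = Δm·c² = 1.5032395 × 931.49 MeV/amu = 1400.25 MeV
Per nucleus in joules: 1400.25 MeV × 1.602e-13 J/MeV = 2.2432e-10 J
Per mole: 2.2432e-10 J × 6.022e23 mol⁻¹ = 1.3509e+14 J/mol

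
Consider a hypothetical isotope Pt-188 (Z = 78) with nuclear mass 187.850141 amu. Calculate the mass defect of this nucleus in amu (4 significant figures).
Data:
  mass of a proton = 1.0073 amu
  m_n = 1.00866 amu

1.672 amu

Total constituent mass: 78 × 1.0073 + 110 × 1.00866 = 189.52200 amu
Δm = 189.52200 − 187.850141 = 1.671859 amu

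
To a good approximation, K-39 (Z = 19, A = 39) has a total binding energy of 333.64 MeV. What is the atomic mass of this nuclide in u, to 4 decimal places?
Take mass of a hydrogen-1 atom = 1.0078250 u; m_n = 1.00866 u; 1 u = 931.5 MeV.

38.9637 u

Mass defect = 333.64 MeV / (931.5 MeV/u) = 0.358175 u
Constituent mass = 19(1.0078250) + 20(1.00866) = 39.3218750 u
Atomic mass = 39.3218750 − 0.358175 = 38.9637000 u ≈ 38.9637 u (to 4 decimal places)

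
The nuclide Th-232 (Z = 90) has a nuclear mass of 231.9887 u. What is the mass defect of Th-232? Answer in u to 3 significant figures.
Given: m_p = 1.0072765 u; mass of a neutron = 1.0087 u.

Total constituent mass: 90 × 1.0072765 + 142 × 1.0087 = 233.8902850 u
The mass defect is 233.8902850 − 231.9887 = 1.9015850 u.

1.90 u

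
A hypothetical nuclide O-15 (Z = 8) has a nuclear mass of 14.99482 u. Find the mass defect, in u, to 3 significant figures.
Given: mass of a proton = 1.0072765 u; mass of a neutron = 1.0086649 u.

0.124 u

The nucleus contains 8 protons and 15 − 8 = 7 neutrons.
Σm = 8·m_p + 7·m_n = 8.0582120 + 7.0606543 = 15.1188663 u
Mass defect Δm = 15.1188663 − 14.99482 = 0.1240463 u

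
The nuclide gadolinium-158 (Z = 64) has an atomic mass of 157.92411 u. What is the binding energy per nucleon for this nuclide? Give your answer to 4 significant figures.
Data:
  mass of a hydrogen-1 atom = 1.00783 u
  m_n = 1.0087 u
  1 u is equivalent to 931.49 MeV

8.223 MeV/nucleon

Mass of separated nucleons = 64(1.00783) + 94(1.0087) = 64.50112 + 94.8178 = 159.31892 u
The mass defect is 159.31892 − 157.92411 = 1.39481 u.
E_B = 1.39481 × 931.49 = 1299.25 MeV
Per nucleon: 1299.25 / 158 = 8.223 MeV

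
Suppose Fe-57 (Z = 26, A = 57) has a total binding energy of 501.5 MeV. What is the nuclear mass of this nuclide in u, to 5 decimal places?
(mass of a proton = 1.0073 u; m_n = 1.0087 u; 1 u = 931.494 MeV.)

Mass defect = 501.5 MeV / (931.494 MeV/u) = 0.5383824 u
Constituent mass = 26(1.0073) + 31(1.0087) = 57.4595 u
Nuclear mass = 57.4595 − 0.5383824 = 56.9211176 u ≈ 56.92112 u (to 5 decimal places)

56.92112 u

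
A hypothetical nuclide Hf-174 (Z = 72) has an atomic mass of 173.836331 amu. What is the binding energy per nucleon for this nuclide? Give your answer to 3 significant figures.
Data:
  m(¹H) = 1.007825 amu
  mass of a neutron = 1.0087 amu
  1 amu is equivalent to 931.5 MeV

8.64 MeV/nucleon

The nucleus contains 72 protons and 174 − 72 = 102 neutrons.
Total constituent mass: 72 × 1.007825 + 102 × 1.0087 = 175.450800 amu
Mass defect Δm = 175.450800 − 173.836331 = 1.614469 amu
Converting to energy: 1.614469 amu × 931.5 MeV/amu = 1503.88 MeV
Dividing by A = 174 gives 8.643 MeV per nucleon.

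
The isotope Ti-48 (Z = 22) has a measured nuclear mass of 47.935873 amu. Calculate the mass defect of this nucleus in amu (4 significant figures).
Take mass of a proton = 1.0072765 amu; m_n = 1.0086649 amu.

0.4495 amu

Σm = 22·m_p + 26·m_n = 22.1600830 + 26.2252874 = 48.3853704 amu
Δm = 48.3853704 − 47.935873 = 0.4494974 amu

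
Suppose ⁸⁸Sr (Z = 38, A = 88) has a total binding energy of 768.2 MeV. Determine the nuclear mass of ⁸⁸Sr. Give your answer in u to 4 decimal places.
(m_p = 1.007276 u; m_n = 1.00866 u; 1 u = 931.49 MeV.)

Mass defect = 768.2 MeV / (931.49 MeV/u) = 0.824700 u
Constituent mass = 38(1.007276) + 50(1.00866) = 88.709488 u
Nuclear mass = 88.709488 − 0.824700 = 87.884788 u ≈ 87.8848 u (to 4 decimal places)

87.8848 u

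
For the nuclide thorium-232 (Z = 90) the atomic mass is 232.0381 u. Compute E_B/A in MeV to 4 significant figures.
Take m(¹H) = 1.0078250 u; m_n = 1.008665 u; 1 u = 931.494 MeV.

7.615 MeV/nucleon

The nucleus contains 90 protons and 232 − 90 = 142 neutrons.
Σm = 90·m(¹H) + 142·m_n = 90.7042500 + 143.230430 = 233.9346800 u
The mass defect is 233.9346800 − 232.0381 = 1.8965800 u.
Converting to energy: 1.8965800 u × 931.494 MeV/u = 1766.65 MeV
Dividing by A = 232 gives 7.615 MeV per nucleon.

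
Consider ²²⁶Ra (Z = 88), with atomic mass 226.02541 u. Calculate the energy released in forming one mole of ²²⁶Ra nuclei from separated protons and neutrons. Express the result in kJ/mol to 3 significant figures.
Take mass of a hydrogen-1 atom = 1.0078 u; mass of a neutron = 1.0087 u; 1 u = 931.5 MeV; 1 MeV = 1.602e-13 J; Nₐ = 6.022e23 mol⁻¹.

Total constituent mass: 88 × 1.0078 + 138 × 1.0087 = 227.8870 u
Mass defect Δm = 227.8870 − 226.02541 = 1.86159 u
Converting to energy: 1.86159 u × 931.5 MeV/u = 1734.07 MeV
Per nucleus in joules: 1734.07 MeV × 1.602e-13 J/MeV = 2.7780e-10 J
Per mole: 2.7780e-10 J × 6.022e23 mol⁻¹ = 1.6729e+14 J/mol

1.67e+11 kJ/mol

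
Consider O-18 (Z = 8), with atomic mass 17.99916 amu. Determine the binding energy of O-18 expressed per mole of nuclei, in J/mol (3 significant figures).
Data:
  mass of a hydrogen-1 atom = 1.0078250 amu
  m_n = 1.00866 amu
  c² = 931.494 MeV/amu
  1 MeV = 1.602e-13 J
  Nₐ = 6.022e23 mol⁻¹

1.35e+13 J/mol

Z = 8, so N = A − Z = 18 − 8 = 10.
Total constituent mass: 8 × 1.0078250 + 10 × 1.00866 = 18.1492000 amu
Mass defect Δm = 18.1492000 − 17.99916 = 0.1500400 amu
Binding energy = Δm·c² = 0.1500400 × 931.494 MeV/amu = 139.761 MeV
Per nucleus in joules: 139.761 MeV × 1.602e-13 J/MeV = 2.2390e-11 J
Per mole: 2.2390e-11 J × 6.022e23 mol⁻¹ = 1.3483e+13 J/mol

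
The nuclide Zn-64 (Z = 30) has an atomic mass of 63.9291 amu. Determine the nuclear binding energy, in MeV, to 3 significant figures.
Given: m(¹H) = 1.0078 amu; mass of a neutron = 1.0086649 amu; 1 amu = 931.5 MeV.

558 MeV

Z = 30, so N = A − Z = 64 − 30 = 34.
Mass of separated nucleons = 30(1.0078) + 34(1.0086649) = 30.2340 + 34.2946066 = 64.5286066 amu
The mass defect is 64.5286066 − 63.9291 = 0.5995066 amu.
Converting to energy: 0.5995066 amu × 931.5 MeV/amu = 558.440 MeV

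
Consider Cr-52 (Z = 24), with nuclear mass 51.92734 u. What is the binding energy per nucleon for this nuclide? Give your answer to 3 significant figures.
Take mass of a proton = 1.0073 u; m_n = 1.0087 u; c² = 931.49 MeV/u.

8.80 MeV/nucleon

Σm = 24·m_p + 28·m_n = 24.1752 + 28.2436 = 52.4188 u
Mass defect Δm = 52.4188 − 51.92734 = 0.49146 u
E_B = 0.49146 × 931.49 = 457.790 MeV
BE/A = 457.790 MeV / 52 = 8.804 MeV/nucleon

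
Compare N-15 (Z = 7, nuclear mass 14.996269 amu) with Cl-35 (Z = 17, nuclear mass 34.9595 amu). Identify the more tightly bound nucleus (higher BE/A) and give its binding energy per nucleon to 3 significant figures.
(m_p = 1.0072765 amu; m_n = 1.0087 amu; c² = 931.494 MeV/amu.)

Cl-35; 8.54 MeV/nucleon

N-15: Σm = 7(1.0072765) + 8(1.0087) = 15.1205355 amu; Δm = 0.1242665 amu; E_B = 115.75 MeV; E_B/A = 7.717 MeV
Cl-35: Σm = 17(1.0072765) + 18(1.0087) = 35.2803005 amu; Δm = 0.3208005 amu; E_B = 298.82 MeV; E_B/A = 8.538 MeV
Cl-35 has the higher binding energy per nucleon, so it is the more tightly bound nucleus.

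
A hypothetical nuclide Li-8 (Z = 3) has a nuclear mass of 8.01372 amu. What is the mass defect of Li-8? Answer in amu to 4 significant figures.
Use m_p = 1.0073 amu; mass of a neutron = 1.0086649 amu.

0.05150 amu

With 3 protons and 5 neutrons (A = 8):
Mass of separated nucleons = 3(1.0073) + 5(1.0086649) = 3.0219 + 5.0433245 = 8.0652245 amu
The mass defect is 8.0652245 − 8.01372 = 0.0515045 amu.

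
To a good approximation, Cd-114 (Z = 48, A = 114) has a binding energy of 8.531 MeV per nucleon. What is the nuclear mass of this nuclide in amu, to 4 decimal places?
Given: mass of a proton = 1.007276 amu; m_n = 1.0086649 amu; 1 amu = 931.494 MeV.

Total binding energy = 114 × 8.531 = 972.534 MeV
Mass defect = 972.534 MeV / (931.494 MeV/amu) = 1.044058 amu
Constituent mass = 48(1.007276) + 66(1.0086649) = 114.9211314 amu
Nuclear mass = 114.9211314 − 1.044058 = 113.8770734 amu ≈ 113.8771 amu (to 4 decimal places)

113.8771 amu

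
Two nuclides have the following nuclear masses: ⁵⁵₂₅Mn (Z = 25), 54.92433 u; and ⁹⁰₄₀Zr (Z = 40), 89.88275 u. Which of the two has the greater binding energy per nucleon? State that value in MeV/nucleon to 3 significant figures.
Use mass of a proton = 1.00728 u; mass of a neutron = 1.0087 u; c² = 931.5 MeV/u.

⁵⁵₂₅Mn: Σm = 25(1.00728) + 30(1.0087) = 55.44300 u; Δm = 0.51867 u; E_B = 483.14 MeV; E_B/A = 8.784 MeV
⁹⁰₄₀Zr: Σm = 40(1.00728) + 50(1.0087) = 90.72620 u; Δm = 0.84345 u; E_B = 785.67 MeV; E_B/A = 8.730 MeV
⁵⁵₂₅Mn has the higher binding energy per nucleon, so it is the more tightly bound nucleus.

⁵⁵₂₅Mn; 8.78 MeV/nucleon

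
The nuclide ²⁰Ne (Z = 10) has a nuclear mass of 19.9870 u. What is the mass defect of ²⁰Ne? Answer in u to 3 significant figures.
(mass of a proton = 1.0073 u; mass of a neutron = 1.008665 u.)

The nucleus contains 10 protons and 20 − 10 = 10 neutrons.
Total constituent mass: 10 × 1.0073 + 10 × 1.008665 = 20.159650 u
The mass defect is 20.159650 − 19.9870 = 0.172650 u.

0.173 u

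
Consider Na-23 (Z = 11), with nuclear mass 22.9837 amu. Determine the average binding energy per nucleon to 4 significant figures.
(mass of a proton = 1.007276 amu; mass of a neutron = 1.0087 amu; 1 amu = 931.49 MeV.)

The nucleus contains 11 protons and 23 − 11 = 12 neutrons.
Total constituent mass: 11 × 1.007276 + 12 × 1.0087 = 23.184436 amu
Δm = 23.184436 − 22.9837 = 0.200736 amu
Binding energy = Δm·c² = 0.200736 × 931.49 MeV/amu = 186.984 MeV
Dividing by A = 23 gives 8.130 MeV per nucleon.

8.130 MeV/nucleon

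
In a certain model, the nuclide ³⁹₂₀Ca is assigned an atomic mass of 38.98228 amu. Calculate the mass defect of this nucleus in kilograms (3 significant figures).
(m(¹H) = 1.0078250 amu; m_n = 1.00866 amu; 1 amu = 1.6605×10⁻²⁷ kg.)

Mass of separated nucleons = 20(1.0078250) + 19(1.00866) = 20.1565000 + 19.16454 = 39.3210400 amu
Mass defect Δm = 39.3210400 − 38.98228 = 0.3387600 amu
In SI units: 0.3387600 amu × 1.6605×10⁻²⁷ kg/amu = 5.6251e-28 kg

5.63e-28 kg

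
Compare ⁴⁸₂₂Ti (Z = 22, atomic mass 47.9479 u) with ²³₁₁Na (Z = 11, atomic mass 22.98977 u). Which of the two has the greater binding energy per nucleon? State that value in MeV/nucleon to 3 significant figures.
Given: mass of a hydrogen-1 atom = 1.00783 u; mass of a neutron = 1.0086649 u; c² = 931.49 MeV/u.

⁴⁸₂₂Ti: Σm = 22(1.00783) + 26(1.0086649) = 48.3975474 u; Δm = 0.4496474 u; E_B = 418.84 MeV; E_B/A = 8.726 MeV
²³₁₁Na: Σm = 11(1.00783) + 12(1.0086649) = 23.1901088 u; Δm = 0.2003388 u; E_B = 186.614 MeV; E_B/A = 8.114 MeV
⁴⁸₂₂Ti has the higher binding energy per nucleon, so it is the more tightly bound nucleus.

⁴⁸₂₂Ti; 8.73 MeV/nucleon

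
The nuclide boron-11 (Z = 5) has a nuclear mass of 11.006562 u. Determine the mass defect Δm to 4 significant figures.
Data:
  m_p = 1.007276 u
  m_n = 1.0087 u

Σm = 5·m_p + 6·m_n = 5.036380 + 6.0522 = 11.088580 u
Δm = 11.088580 − 11.006562 = 0.082018 u

0.08202 u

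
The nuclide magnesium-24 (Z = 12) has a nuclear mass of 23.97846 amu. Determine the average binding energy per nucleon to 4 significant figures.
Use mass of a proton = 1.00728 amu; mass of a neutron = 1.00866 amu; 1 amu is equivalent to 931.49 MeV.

Z = 12, so N = A − Z = 24 − 12 = 12.
Σm = 12·m_p + 12·m_n = 12.08736 + 12.10392 = 24.19128 amu
Mass defect Δm = 24.19128 − 23.97846 = 0.21282 amu
E_B = 0.21282 × 931.49 = 198.240 MeV
Per nucleon: 198.240 / 24 = 8.260 MeV

8.260 MeV/nucleon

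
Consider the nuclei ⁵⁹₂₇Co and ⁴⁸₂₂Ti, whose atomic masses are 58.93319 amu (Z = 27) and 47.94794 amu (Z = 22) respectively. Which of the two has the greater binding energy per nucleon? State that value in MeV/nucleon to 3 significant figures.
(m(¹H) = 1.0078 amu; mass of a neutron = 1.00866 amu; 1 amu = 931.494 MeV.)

⁵⁹₂₇Co; 8.75 MeV/nucleon

⁵⁹₂₇Co: Σm = 27(1.0078) + 32(1.00866) = 59.48772 amu; Δm = 0.55453 amu; E_B = 516.54 MeV; E_B/A = 8.7549 MeV
⁴⁸₂₂Ti: Σm = 22(1.0078) + 26(1.00866) = 48.39676 amu; Δm = 0.44882 amu; E_B = 418.07 MeV; E_B/A = 8.710 MeV
⁵⁹₂₇Co has the higher binding energy per nucleon, so it is the more tightly bound nucleus.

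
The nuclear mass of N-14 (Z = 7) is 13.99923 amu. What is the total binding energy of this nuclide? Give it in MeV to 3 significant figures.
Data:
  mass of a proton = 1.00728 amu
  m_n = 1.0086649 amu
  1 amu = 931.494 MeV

105 MeV

Σm = 7·m_p + 7·m_n = 7.05096 + 7.0606543 = 14.1116143 amu
Mass defect Δm = 14.1116143 − 13.99923 = 0.1123843 amu
Converting to energy: 0.1123843 amu × 931.494 MeV/amu = 104.685 MeV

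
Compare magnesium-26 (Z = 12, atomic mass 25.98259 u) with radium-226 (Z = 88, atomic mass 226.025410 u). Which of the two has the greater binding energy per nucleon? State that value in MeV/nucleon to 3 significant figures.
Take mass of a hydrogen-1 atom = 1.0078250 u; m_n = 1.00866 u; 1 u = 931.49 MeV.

magnesium-26; 8.33 MeV/nucleon

magnesium-26: Σm = 12(1.0078250) + 14(1.00866) = 26.2151400 u; Δm = 0.2325500 u; E_B = 216.618 MeV; E_B/A = 8.331 MeV
radium-226: Σm = 88(1.0078250) + 138(1.00866) = 227.8836800 u; Δm = 1.8582700 u; E_B = 1731.0 MeV; E_B/A = 7.659 MeV
magnesium-26 has the higher binding energy per nucleon, so it is the more tightly bound nucleus.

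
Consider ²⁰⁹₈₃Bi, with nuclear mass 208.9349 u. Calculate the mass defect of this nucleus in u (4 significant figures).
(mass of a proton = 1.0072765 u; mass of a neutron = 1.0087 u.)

1.765 u

Mass of separated nucleons = 83(1.0072765) + 126(1.0087) = 83.6039495 + 127.0962 = 210.7001495 u
Mass defect Δm = 210.7001495 − 208.9349 = 1.7652495 u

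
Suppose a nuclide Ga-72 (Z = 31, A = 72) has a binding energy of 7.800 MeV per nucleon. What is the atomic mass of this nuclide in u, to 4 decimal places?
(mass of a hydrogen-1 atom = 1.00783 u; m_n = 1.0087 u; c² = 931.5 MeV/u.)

71.9965 u

Total binding energy = 72 × 7.800 = 561.600 MeV
Mass defect = 561.600 MeV / (931.5 MeV/u) = 0.602899 u
Constituent mass = 31(1.00783) + 41(1.0087) = 72.59943 u
Atomic mass = 72.59943 − 0.602899 = 71.996531 u ≈ 71.9965 u (to 4 decimal places)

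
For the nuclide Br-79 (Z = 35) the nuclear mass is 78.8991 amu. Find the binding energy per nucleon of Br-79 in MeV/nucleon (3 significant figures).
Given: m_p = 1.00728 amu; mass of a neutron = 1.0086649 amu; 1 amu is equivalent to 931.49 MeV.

With 35 protons and 44 neutrons (A = 79):
Mass of separated nucleons = 35(1.00728) + 44(1.0086649) = 35.25480 + 44.3812556 = 79.6360556 amu
Δm = 79.6360556 − 78.8991 = 0.7369556 amu
Binding energy = Δm·c² = 0.7369556 × 931.49 MeV/amu = 686.467 MeV
Dividing by A = 79 gives 8.689 MeV per nucleon.

8.69 MeV/nucleon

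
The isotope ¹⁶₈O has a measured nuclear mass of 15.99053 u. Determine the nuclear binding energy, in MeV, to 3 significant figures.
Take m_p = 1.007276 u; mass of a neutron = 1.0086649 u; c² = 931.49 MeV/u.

128 MeV

The nucleus contains 8 protons and 16 − 8 = 8 neutrons.
Mass of separated nucleons = 8(1.007276) + 8(1.0086649) = 8.058208 + 8.0693192 = 16.1275272 u
The mass defect is 16.1275272 − 15.99053 = 0.1369972 u.
E_B = 0.1369972 × 931.49 = 127.612 MeV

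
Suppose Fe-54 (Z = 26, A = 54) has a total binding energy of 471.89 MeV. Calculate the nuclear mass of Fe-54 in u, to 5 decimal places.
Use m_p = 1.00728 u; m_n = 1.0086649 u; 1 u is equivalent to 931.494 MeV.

53.92530 u

Mass defect = 471.89 MeV / (931.494 MeV/u) = 0.5065948 u
Constituent mass = 26(1.00728) + 28(1.0086649) = 54.4318972 u
Nuclear mass = 54.4318972 − 0.5065948 = 53.9253024 u ≈ 53.92530 u (to 5 decimal places)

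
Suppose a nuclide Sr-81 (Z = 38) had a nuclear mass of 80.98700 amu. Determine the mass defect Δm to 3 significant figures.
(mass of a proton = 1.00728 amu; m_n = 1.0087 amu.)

0.664 amu

Z = 38, so N = A − Z = 81 − 38 = 43.
Σm = 38·m_p + 43·m_n = 38.27664 + 43.3741 = 81.65074 amu
Mass defect Δm = 81.65074 − 80.98700 = 0.66374 amu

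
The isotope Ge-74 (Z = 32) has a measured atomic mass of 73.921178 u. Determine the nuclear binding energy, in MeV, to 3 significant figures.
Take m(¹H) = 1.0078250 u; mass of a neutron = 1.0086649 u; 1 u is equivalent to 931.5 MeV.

646 MeV

The nucleus contains 32 protons and 74 − 32 = 42 neutrons.
Mass of separated nucleons = 32(1.0078250) + 42(1.0086649) = 32.2504000 + 42.3639258 = 74.6143258 u
The mass defect is 74.6143258 − 73.921178 = 0.6931478 u.
E_B = 0.6931478 × 931.5 = 645.667 MeV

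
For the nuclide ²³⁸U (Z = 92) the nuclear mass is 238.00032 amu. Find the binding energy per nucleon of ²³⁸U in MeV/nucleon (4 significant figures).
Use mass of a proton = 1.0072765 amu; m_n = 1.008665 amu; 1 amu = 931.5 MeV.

7.570 MeV/nucleon

Total constituent mass: 92 × 1.0072765 + 146 × 1.008665 = 239.9345280 amu
Δm = 239.9345280 − 238.00032 = 1.9342080 amu
Converting to energy: 1.9342080 amu × 931.5 MeV/amu = 1801.71 MeV
BE/A = 1801.71 MeV / 238 = 7.570 MeV/nucleon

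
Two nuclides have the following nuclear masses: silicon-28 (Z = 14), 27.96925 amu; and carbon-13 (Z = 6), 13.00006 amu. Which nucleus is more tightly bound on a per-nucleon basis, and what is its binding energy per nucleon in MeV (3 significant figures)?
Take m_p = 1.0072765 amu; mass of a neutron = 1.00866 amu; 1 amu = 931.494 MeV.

silicon-28: Σm = 14(1.0072765) + 14(1.00866) = 28.2231110 amu; Δm = 0.2538610 amu; E_B = 236.47 MeV; E_B/A = 8.445 MeV
carbon-13: Σm = 6(1.0072765) + 7(1.00866) = 13.1042790 amu; Δm = 0.1042190 amu; E_B = 97.079 MeV; E_B/A = 7.468 MeV
silicon-28 has the higher binding energy per nucleon, so it is the more tightly bound nucleus.

silicon-28; 8.45 MeV/nucleon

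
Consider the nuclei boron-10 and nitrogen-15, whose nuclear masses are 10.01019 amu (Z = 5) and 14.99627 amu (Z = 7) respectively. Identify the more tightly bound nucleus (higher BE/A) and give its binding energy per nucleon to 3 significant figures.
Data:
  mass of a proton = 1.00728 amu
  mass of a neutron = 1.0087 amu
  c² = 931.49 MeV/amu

nitrogen-15; 7.72 MeV/nucleon

boron-10: Σm = 5(1.00728) + 5(1.0087) = 10.07990 amu; Δm = 0.06971 amu; E_B = 64.934 MeV; E_B/A = 6.493 MeV
nitrogen-15: Σm = 7(1.00728) + 8(1.0087) = 15.12056 amu; Δm = 0.12429 amu; E_B = 115.77 MeV; E_B/A = 7.718 MeV
nitrogen-15 has the higher binding energy per nucleon, so it is the more tightly bound nucleus.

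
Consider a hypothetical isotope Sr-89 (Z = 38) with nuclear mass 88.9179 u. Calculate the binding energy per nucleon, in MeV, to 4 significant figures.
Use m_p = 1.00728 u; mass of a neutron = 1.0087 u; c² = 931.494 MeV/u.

8.399 MeV/nucleon

The nucleus contains 38 protons and 89 − 38 = 51 neutrons.
Σm = 38·m_p + 51·m_n = 38.27664 + 51.4437 = 89.72034 u
Δm = 89.72034 − 88.9179 = 0.80244 u
Binding energy = Δm·c² = 0.80244 × 931.494 MeV/u = 747.468 MeV
Per nucleon: 747.468 / 89 = 8.399 MeV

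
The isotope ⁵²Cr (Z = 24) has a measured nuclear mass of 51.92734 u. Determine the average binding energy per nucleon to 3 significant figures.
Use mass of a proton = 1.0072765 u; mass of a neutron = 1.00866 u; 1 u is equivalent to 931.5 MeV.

With 24 protons and 28 neutrons (A = 52):
Σm = 24·m_p + 28·m_n = 24.1746360 + 28.24248 = 52.4171160 u
Δm = 52.4171160 − 51.92734 = 0.4897760 u
E_B = 0.4897760 × 931.5 = 456.226 MeV
Per nucleon: 456.226 / 52 = 8.774 MeV

8.77 MeV/nucleon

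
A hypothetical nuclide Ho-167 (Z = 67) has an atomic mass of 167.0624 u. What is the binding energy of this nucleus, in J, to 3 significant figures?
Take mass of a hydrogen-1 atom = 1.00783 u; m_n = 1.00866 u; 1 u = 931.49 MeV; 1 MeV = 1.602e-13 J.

1.98e-10 J

With 67 protons and 100 neutrons (A = 167):
Mass of separated nucleons = 67(1.00783) + 100(1.00866) = 67.52461 + 100.86600 = 168.39061 u
Δm = 168.39061 − 167.0624 = 1.32821 u
Converting to energy: 1.32821 u × 931.49 MeV/u = 1237.21 MeV
In joules: 1237.21 MeV × 1.602e-13 J/MeV = 1.9820e-10 J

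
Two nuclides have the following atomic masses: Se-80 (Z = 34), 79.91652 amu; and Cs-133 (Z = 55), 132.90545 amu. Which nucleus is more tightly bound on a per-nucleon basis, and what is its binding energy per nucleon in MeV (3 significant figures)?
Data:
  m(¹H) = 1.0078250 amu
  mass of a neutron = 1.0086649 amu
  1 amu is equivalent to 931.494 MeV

Se-80: Σm = 34(1.0078250) + 46(1.0086649) = 80.6646354 amu; Δm = 0.7481154 amu; E_B = 696.87 MeV; E_B/A = 8.711 MeV
Cs-133: Σm = 55(1.0078250) + 78(1.0086649) = 134.1062372 amu; Δm = 1.2007872 amu; E_B = 1118.5 MeV; E_B/A = 8.410 MeV
Se-80 has the higher binding energy per nucleon, so it is the more tightly bound nucleus.

Se-80; 8.71 MeV/nucleon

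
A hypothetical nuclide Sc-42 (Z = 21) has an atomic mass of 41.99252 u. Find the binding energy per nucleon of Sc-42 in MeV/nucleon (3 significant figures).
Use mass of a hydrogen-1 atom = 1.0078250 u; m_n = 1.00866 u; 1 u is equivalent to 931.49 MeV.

Total constituent mass: 21 × 1.0078250 + 21 × 1.00866 = 42.3461850 u
The mass defect is 42.3461850 − 41.99252 = 0.3536650 u.
Binding energy = Δm·c² = 0.3536650 × 931.49 MeV/u = 329.435 MeV
BE/A = 329.435 MeV / 42 = 7.844 MeV/nucleon

7.84 MeV/nucleon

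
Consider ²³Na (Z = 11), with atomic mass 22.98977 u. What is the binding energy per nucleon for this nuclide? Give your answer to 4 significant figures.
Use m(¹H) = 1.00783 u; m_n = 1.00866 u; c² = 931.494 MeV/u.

Z = 11, so N = A − Z = 23 − 11 = 12.
Total constituent mass: 11 × 1.00783 + 12 × 1.00866 = 23.19005 u
The mass defect is 23.19005 − 22.98977 = 0.20028 u.
Converting to energy: 0.20028 u × 931.494 MeV/u = 186.560 MeV
Dividing by A = 23 gives 8.111 MeV per nucleon.

8.111 MeV/nucleon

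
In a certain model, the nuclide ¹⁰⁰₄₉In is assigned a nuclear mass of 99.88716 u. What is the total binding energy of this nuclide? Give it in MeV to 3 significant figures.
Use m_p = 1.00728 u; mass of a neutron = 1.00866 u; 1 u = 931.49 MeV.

Σm = 49·m_p + 51·m_n = 49.35672 + 51.44166 = 100.79838 u
Mass defect Δm = 100.79838 − 99.88716 = 0.91122 u
E_B = 0.91122 × 931.49 = 848.792 MeV

849 MeV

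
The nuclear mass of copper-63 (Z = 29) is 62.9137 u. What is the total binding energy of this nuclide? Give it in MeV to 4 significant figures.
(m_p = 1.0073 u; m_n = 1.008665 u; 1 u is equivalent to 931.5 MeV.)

The nucleus contains 29 protons and 63 − 29 = 34 neutrons.
Total constituent mass: 29 × 1.0073 + 34 × 1.008665 = 63.506310 u
The mass defect is 63.506310 − 62.9137 = 0.592610 u.
Converting to energy: 0.592610 u × 931.5 MeV/u = 552.016 MeV

552.0 MeV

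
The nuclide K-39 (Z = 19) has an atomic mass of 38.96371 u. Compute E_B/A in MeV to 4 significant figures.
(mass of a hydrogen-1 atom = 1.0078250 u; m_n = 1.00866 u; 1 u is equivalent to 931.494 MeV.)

Mass of separated nucleons = 19(1.0078250) + 20(1.00866) = 19.1486750 + 20.17320 = 39.3218750 u
Mass defect Δm = 39.3218750 − 38.96371 = 0.3581650 u
Converting to energy: 0.3581650 u × 931.494 MeV/u = 333.629 MeV
BE/A = 333.629 MeV / 39 = 8.555 MeV/nucleon

8.555 MeV/nucleon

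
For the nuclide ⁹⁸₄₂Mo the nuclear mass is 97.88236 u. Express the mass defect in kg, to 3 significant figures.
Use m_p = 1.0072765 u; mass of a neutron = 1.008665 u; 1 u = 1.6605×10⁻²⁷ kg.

1.51e-27 kg

Total constituent mass: 42 × 1.0072765 + 56 × 1.008665 = 98.7908530 u
Mass defect Δm = 98.7908530 − 97.88236 = 0.9084930 u
In SI units: 0.9084930 u × 1.6605×10⁻²⁷ kg/u = 1.5086e-27 kg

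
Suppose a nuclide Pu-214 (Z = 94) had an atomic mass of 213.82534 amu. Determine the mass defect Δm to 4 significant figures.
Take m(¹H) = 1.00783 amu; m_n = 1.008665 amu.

1.950 amu

Z = 94, so N = A − Z = 214 − 94 = 120.
Mass of separated nucleons = 94(1.00783) + 120(1.008665) = 94.73602 + 121.039800 = 215.775820 amu
The mass defect is 215.775820 − 213.82534 = 1.950480 amu.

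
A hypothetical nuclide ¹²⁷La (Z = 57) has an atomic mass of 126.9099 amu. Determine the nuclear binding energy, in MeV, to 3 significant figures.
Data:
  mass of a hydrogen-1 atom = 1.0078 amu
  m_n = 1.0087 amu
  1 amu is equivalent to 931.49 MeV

Z = 57, so N = A − Z = 127 − 57 = 70.
Σm = 57·m(¹H) + 70·m_n = 57.4446 + 70.6090 = 128.0536 amu
Δm = 128.0536 − 126.9099 = 1.1437 amu
E_B = 1.1437 × 931.49 = 1065.35 MeV

1070 MeV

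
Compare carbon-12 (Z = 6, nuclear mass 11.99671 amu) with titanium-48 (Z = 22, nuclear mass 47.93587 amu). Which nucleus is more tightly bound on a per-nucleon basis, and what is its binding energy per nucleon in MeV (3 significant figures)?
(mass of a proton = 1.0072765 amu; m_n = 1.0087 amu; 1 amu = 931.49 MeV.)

carbon-12: Σm = 6(1.0072765) + 6(1.0087) = 12.0958590 amu; Δm = 0.0991490 amu; E_B = 92.356 MeV; E_B/A = 7.696 MeV
titanium-48: Σm = 22(1.0072765) + 26(1.0087) = 48.3862830 amu; Δm = 0.4504130 amu; E_B = 419.56 MeV; E_B/A = 8.741 MeV
titanium-48 has the higher binding energy per nucleon, so it is the more tightly bound nucleus.

titanium-48; 8.74 MeV/nucleon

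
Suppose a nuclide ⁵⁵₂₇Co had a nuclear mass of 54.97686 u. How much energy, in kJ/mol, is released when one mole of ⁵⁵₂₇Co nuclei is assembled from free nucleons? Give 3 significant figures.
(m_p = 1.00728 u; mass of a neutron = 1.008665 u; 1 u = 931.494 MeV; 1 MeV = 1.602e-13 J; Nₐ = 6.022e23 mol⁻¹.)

Σm = 27·m_p + 28·m_n = 27.19656 + 28.242620 = 55.439180 u
Mass defect Δm = 55.439180 − 54.97686 = 0.462320 u
E_B = 0.462320 × 931.494 = 430.648 MeV
Per nucleus in joules: 430.648 MeV × 1.602e-13 J/MeV = 6.8990e-11 J
Per mole: 6.8990e-11 J × 6.022e23 mol⁻¹ = 4.1546e+13 J/mol

4.15e+10 kJ/mol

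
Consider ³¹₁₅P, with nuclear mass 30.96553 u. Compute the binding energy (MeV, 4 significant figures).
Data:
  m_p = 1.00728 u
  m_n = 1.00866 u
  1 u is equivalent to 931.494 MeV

262.9 MeV

Σm = 15·m_p + 16·m_n = 15.10920 + 16.13856 = 31.24776 u
Δm = 31.24776 − 30.96553 = 0.28223 u
Converting to energy: 0.28223 u × 931.494 MeV/u = 262.896 MeV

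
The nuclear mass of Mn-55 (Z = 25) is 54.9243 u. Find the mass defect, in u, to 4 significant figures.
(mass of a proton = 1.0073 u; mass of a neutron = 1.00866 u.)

Σm = 25·m_p + 30·m_n = 25.1825 + 30.25980 = 55.44230 u
Δm = 55.44230 − 54.9243 = 0.51800 u

0.5180 u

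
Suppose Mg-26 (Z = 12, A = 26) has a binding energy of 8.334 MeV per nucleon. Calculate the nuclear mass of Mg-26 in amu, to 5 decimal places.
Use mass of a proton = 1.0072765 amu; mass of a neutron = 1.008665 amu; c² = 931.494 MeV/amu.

Total binding energy = 26 × 8.334 = 216.684 MeV
Mass defect = 216.684 MeV / (931.494 MeV/amu) = 0.2326199 amu
Constituent mass = 12(1.0072765) + 14(1.008665) = 26.2086280 amu
Nuclear mass = 26.2086280 − 0.2326199 = 25.9760081 amu ≈ 25.97601 amu (to 5 decimal places)

25.97601 amu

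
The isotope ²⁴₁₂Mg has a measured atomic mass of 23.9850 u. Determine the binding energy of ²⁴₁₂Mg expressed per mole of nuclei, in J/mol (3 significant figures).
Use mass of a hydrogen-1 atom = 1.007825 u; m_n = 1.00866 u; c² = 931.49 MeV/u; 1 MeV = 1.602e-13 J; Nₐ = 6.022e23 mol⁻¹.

1.91e+13 J/mol

Total constituent mass: 12 × 1.007825 + 12 × 1.00866 = 24.197820 u
Mass defect Δm = 24.197820 − 23.9850 = 0.212820 u
Converting to energy: 0.212820 u × 931.49 MeV/u = 198.240 MeV
Per nucleus in joules: 198.240 MeV × 1.602e-13 J/MeV = 3.1758e-11 J
Per mole: 3.1758e-11 J × 6.022e23 mol⁻¹ = 1.9125e+13 J/mol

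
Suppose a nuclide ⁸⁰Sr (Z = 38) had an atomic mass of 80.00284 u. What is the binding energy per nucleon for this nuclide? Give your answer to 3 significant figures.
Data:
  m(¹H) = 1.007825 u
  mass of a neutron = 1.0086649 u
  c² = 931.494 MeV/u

7.67 MeV/nucleon

Σm = 38·m(¹H) + 42·m_n = 38.297350 + 42.3639258 = 80.6612758 u
Δm = 80.6612758 − 80.00284 = 0.6584358 u
Binding energy = Δm·c² = 0.6584358 × 931.494 MeV/u = 613.329 MeV
Per nucleon: 613.329 / 80 = 7.667 MeV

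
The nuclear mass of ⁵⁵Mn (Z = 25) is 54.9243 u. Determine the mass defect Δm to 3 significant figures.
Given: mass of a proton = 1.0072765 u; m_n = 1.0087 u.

0.519 u

Σm = 25·m_p + 30·m_n = 25.1819125 + 30.2610 = 55.4429125 u
The mass defect is 55.4429125 − 54.9243 = 0.5186125 u.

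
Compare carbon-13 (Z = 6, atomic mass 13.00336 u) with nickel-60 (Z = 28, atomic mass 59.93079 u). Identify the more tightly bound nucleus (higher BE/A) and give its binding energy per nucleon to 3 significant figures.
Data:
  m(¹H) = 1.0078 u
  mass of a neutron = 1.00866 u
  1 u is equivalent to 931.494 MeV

nickel-60; 8.77 MeV/nucleon

carbon-13: Σm = 6(1.0078) + 7(1.00866) = 13.10742 u; Δm = 0.10406 u; E_B = 96.931 MeV; E_B/A = 7.456 MeV
nickel-60: Σm = 28(1.0078) + 32(1.00866) = 60.49552 u; Δm = 0.56473 u; E_B = 526.04 MeV; E_B/A = 8.767 MeV
nickel-60 has the higher binding energy per nucleon, so it is the more tightly bound nucleus.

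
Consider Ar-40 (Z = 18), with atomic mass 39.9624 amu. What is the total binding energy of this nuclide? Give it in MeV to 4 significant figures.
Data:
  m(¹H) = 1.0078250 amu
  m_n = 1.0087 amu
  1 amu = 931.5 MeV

Mass of separated nucleons = 18(1.0078250) + 22(1.0087) = 18.1408500 + 22.1914 = 40.3322500 amu
Mass defect Δm = 40.3322500 − 39.9624 = 0.3698500 amu
Converting to energy: 0.3698500 amu × 931.5 MeV/amu = 344.515 MeV

344.5 MeV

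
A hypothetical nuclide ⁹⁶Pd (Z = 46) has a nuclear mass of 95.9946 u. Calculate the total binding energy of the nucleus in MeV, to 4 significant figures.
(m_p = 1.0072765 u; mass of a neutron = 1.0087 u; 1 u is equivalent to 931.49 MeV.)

722.0 MeV

The nucleus contains 46 protons and 96 − 46 = 50 neutrons.
Total constituent mass: 46 × 1.0072765 + 50 × 1.0087 = 96.7697190 u
Δm = 96.7697190 − 95.9946 = 0.7751190 u
Binding energy = Δm·c² = 0.7751190 × 931.49 MeV/u = 722.016 MeV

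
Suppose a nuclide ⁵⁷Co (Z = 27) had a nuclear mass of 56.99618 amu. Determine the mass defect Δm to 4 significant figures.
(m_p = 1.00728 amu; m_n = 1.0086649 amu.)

0.4603 amu

Σm = 27·m_p + 30·m_n = 27.19656 + 30.2599470 = 57.4565070 amu
Δm = 57.4565070 − 56.99618 = 0.4603270 amu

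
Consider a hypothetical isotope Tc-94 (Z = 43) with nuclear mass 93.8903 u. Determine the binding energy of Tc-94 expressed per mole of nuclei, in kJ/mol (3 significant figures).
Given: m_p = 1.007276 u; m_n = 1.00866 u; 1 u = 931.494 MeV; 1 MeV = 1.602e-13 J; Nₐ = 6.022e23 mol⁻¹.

With 43 protons and 51 neutrons (A = 94):
Mass of separated nucleons = 43(1.007276) + 51(1.00866) = 43.312868 + 51.44166 = 94.754528 u
The mass defect is 94.754528 − 93.8903 = 0.864228 u.
Binding energy = Δm·c² = 0.864228 × 931.494 MeV/u = 805.023 MeV
Per nucleus in joules: 805.023 MeV × 1.602e-13 J/MeV = 1.2896e-10 J
Per mole: 1.2896e-10 J × 6.022e23 mol⁻¹ = 7.7660e+13 J/mol

7.77e+10 kJ/mol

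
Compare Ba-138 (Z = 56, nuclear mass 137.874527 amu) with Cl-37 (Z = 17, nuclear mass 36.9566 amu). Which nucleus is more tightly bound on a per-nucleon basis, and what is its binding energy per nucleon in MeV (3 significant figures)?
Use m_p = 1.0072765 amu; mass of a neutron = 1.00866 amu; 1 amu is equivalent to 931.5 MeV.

Ba-138: Σm = 56(1.0072765) + 82(1.00866) = 139.1176040 amu; Δm = 1.2430770 amu; E_B = 1157.9 MeV; E_B/A = 8.391 MeV
Cl-37: Σm = 17(1.0072765) + 20(1.00866) = 37.2969005 amu; Δm = 0.3403005 amu; E_B = 316.99 MeV; E_B/A = 8.567 MeV
Cl-37 has the higher binding energy per nucleon, so it is the more tightly bound nucleus.

Cl-37; 8.57 MeV/nucleon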